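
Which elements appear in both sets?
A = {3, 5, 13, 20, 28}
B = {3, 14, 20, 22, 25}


A ∩ B = elements in both A and B
A = {3, 5, 13, 20, 28}
B = {3, 14, 20, 22, 25}
A ∩ B = {3, 20}

A ∩ B = {3, 20}


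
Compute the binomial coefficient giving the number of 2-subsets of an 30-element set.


C(n,k) = n! / (k!(n-k)!)
C(30,2) = 30! / (2!28!)
= 435

C(30,2) = 435


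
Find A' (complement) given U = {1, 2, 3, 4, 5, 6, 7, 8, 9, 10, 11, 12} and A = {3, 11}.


Aᶜ = U \ A = elements in U but not in A
U = {1, 2, 3, 4, 5, 6, 7, 8, 9, 10, 11, 12}
A = {3, 11}
Aᶜ = {1, 2, 4, 5, 6, 7, 8, 9, 10, 12}

Aᶜ = {1, 2, 4, 5, 6, 7, 8, 9, 10, 12}


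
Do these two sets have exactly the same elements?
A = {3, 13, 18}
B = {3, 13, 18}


Two sets are equal iff they have exactly the same elements.
A = {3, 13, 18}
B = {3, 13, 18}
Same elements → A = B

Yes, A = B


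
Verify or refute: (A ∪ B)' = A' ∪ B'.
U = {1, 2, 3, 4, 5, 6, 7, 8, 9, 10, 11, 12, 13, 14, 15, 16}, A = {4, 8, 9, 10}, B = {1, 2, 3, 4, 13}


LHS: A ∪ B = {1, 2, 3, 4, 8, 9, 10, 13}
(A ∪ B)' = U \ (A ∪ B) = {5, 6, 7, 11, 12, 14, 15, 16}
A' = {1, 2, 3, 5, 6, 7, 11, 12, 13, 14, 15, 16}, B' = {5, 6, 7, 8, 9, 10, 11, 12, 14, 15, 16}
Claimed RHS: A' ∪ B' = {1, 2, 3, 5, 6, 7, 8, 9, 10, 11, 12, 13, 14, 15, 16}
Identity is INVALID: LHS = {5, 6, 7, 11, 12, 14, 15, 16} but the RHS claimed here equals {1, 2, 3, 5, 6, 7, 8, 9, 10, 11, 12, 13, 14, 15, 16}. The correct form is (A ∪ B)' = A' ∩ B'.

Identity is invalid: (A ∪ B)' = {5, 6, 7, 11, 12, 14, 15, 16} but A' ∪ B' = {1, 2, 3, 5, 6, 7, 8, 9, 10, 11, 12, 13, 14, 15, 16}. The correct De Morgan law is (A ∪ B)' = A' ∩ B'.


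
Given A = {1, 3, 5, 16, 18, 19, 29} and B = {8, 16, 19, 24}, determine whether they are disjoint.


Disjoint means A ∩ B = ∅.
A ∩ B = {16, 19}
A ∩ B ≠ ∅, so A and B are NOT disjoint.

No, A and B are not disjoint (A ∩ B = {16, 19})


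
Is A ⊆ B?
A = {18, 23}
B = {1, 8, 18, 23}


A ⊆ B means every element of A is in B.
All elements of A are in B.
So A ⊆ B.

Yes, A ⊆ B


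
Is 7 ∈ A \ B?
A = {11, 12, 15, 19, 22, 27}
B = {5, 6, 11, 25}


A = {11, 12, 15, 19, 22, 27}, B = {5, 6, 11, 25}
A \ B = elements in A but not in B
A \ B = {12, 15, 19, 22, 27}
Checking if 7 ∈ A \ B
7 is not in A \ B → False

7 ∉ A \ B


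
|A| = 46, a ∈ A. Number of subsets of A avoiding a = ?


Subsets of A avoiding a are subsets of A \ {a}, which has 45 elements.
Count = 2^(n-1) = 2^45
= 35184372088832

Number of subsets avoiding a = 35184372088832


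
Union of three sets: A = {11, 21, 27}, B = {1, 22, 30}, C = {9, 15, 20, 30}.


A ∪ B = {1, 11, 21, 22, 27, 30}
(A ∪ B) ∪ C = {1, 9, 11, 15, 20, 21, 22, 27, 30}

A ∪ B ∪ C = {1, 9, 11, 15, 20, 21, 22, 27, 30}


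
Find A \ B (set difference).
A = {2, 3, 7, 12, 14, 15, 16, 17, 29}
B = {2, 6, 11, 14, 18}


A \ B = elements in A but not in B
A = {2, 3, 7, 12, 14, 15, 16, 17, 29}
B = {2, 6, 11, 14, 18}
Remove from A any elements in B
A \ B = {3, 7, 12, 15, 16, 17, 29}

A \ B = {3, 7, 12, 15, 16, 17, 29}


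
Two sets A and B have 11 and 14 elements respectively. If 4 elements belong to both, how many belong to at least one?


|A ∪ B| = |A| + |B| - |A ∩ B|
= 11 + 14 - 4
= 21

|A ∪ B| = 21


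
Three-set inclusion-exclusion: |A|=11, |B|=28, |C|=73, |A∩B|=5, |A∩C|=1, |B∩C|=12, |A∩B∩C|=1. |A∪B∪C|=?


|A∪B∪C| = |A|+|B|+|C| - |A∩B|-|A∩C|-|B∩C| + |A∩B∩C|
= 11+28+73 - 5-1-12 + 1
= 112 - 18 + 1
= 95

|A ∪ B ∪ C| = 95


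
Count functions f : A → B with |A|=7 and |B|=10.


Each of |A| = 7 inputs maps to any of |B| = 10 outputs.
# functions = |B|^|A| = 10^7
= 10000000

Number of functions = 10000000


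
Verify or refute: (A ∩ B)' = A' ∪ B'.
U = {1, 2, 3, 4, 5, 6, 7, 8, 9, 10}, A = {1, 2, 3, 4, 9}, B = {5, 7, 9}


LHS: A ∩ B = {9}
(A ∩ B)' = U \ (A ∩ B) = {1, 2, 3, 4, 5, 6, 7, 8, 10}
A' = {5, 6, 7, 8, 10}, B' = {1, 2, 3, 4, 6, 8, 10}
Claimed RHS: A' ∪ B' = {1, 2, 3, 4, 5, 6, 7, 8, 10}
Identity is VALID: LHS = RHS = {1, 2, 3, 4, 5, 6, 7, 8, 10} ✓

Identity is valid. (A ∩ B)' = A' ∪ B' = {1, 2, 3, 4, 5, 6, 7, 8, 10}


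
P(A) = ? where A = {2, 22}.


|A| = 2, so |P(A)| = 2^2 = 4
Enumerate subsets by cardinality (0 to 2):
∅, {2}, {22}, {2, 22}

P(A) has 4 subsets: ∅, {2}, {22}, {2, 22}


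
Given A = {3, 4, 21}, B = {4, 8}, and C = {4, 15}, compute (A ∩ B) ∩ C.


A ∩ B = {4}
(A ∩ B) ∩ C = {4}

A ∩ B ∩ C = {4}


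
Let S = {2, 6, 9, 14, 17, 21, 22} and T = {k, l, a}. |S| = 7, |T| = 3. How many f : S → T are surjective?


n = |S| = 7, k = |T| = 3. Surjections via inclusion-exclusion:
S(n,k) = Σ(-1)^i × C(k,i) × (k-i)^n, i=0 to k
i=0: (-1)^0×C(3,0)×3^7 = 2187
i=1: (-1)^1×C(3,1)×2^7 = -384
i=2: (-1)^2×C(3,2)×1^7 = 3
i=3: (-1)^3×C(3,3)×0^7 = 0
Total = 1806

Number of surjections = 1806


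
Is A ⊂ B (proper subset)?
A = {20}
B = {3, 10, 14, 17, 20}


A ⊂ B requires: A ⊆ B AND A ≠ B.
A ⊆ B? Yes
A = B? No
A ⊂ B: Yes (A is a proper subset of B)

Yes, A ⊂ B


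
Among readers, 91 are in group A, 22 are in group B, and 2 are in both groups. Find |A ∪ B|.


|A ∪ B| = |A| + |B| - |A ∩ B|
= 91 + 22 - 2
= 111

|A ∪ B| = 111


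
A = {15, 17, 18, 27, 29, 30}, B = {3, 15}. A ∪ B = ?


A ∪ B = all elements in A or B (or both)
A = {15, 17, 18, 27, 29, 30}
B = {3, 15}
A ∪ B = {3, 15, 17, 18, 27, 29, 30}

A ∪ B = {3, 15, 17, 18, 27, 29, 30}


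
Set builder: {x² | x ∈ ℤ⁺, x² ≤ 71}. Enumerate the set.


Checking each candidate:
Condition: positive perfect squares ≤ 71
Result = {1, 4, 9, 16, 25, 36, 49, 64}

{1, 4, 9, 16, 25, 36, 49, 64}


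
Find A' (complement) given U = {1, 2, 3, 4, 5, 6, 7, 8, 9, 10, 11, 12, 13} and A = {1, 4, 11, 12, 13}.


Aᶜ = U \ A = elements in U but not in A
U = {1, 2, 3, 4, 5, 6, 7, 8, 9, 10, 11, 12, 13}
A = {1, 4, 11, 12, 13}
Aᶜ = {2, 3, 5, 6, 7, 8, 9, 10}

Aᶜ = {2, 3, 5, 6, 7, 8, 9, 10}


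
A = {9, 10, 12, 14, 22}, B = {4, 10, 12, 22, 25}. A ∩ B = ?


A ∩ B = elements in both A and B
A = {9, 10, 12, 14, 22}
B = {4, 10, 12, 22, 25}
A ∩ B = {10, 12, 22}

A ∩ B = {10, 12, 22}


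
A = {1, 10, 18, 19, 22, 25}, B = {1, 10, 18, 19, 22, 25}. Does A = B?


Two sets are equal iff they have exactly the same elements.
A = {1, 10, 18, 19, 22, 25}
B = {1, 10, 18, 19, 22, 25}
Same elements → A = B

Yes, A = B


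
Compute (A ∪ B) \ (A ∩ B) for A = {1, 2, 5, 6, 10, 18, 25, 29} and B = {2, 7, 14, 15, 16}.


A △ B = (A \ B) ∪ (B \ A) = elements in exactly one of A or B
A \ B = {1, 5, 6, 10, 18, 25, 29}
B \ A = {7, 14, 15, 16}
A △ B = {1, 5, 6, 7, 10, 14, 15, 16, 18, 25, 29}

A △ B = {1, 5, 6, 7, 10, 14, 15, 16, 18, 25, 29}


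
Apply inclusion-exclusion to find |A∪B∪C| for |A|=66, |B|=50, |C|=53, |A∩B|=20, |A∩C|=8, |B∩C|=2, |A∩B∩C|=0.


|A∪B∪C| = |A|+|B|+|C| - |A∩B|-|A∩C|-|B∩C| + |A∩B∩C|
= 66+50+53 - 20-8-2 + 0
= 169 - 30 + 0
= 139

|A ∪ B ∪ C| = 139


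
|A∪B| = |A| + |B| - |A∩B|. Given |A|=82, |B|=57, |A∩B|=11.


|A ∪ B| = |A| + |B| - |A ∩ B|
= 82 + 57 - 11
= 128

|A ∪ B| = 128


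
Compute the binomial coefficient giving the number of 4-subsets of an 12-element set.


C(n,k) = n! / (k!(n-k)!)
C(12,4) = 12! / (4!8!)
= 495

C(12,4) = 495


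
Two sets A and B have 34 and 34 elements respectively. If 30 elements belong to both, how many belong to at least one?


|A ∪ B| = |A| + |B| - |A ∩ B|
= 34 + 34 - 30
= 38

|A ∪ B| = 38


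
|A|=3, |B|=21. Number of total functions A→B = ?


Each of |A| = 3 inputs maps to any of |B| = 21 outputs.
# functions = |B|^|A| = 21^3
= 9261

Number of functions = 9261


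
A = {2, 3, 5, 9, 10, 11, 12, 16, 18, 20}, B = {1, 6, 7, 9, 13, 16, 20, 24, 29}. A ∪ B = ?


A ∪ B = all elements in A or B (or both)
A = {2, 3, 5, 9, 10, 11, 12, 16, 18, 20}
B = {1, 6, 7, 9, 13, 16, 20, 24, 29}
A ∪ B = {1, 2, 3, 5, 6, 7, 9, 10, 11, 12, 13, 16, 18, 20, 24, 29}

A ∪ B = {1, 2, 3, 5, 6, 7, 9, 10, 11, 12, 13, 16, 18, 20, 24, 29}


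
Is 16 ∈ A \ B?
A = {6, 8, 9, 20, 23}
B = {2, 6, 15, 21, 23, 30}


A = {6, 8, 9, 20, 23}, B = {2, 6, 15, 21, 23, 30}
A \ B = elements in A but not in B
A \ B = {8, 9, 20}
Checking if 16 ∈ A \ B
16 is not in A \ B → False

16 ∉ A \ B


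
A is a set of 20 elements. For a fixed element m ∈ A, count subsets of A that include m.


Subsets of A containing m correspond to subsets of A \ {m}, which has 19 elements.
Count = 2^(n-1) = 2^19
= 524288

Number of subsets containing m = 524288


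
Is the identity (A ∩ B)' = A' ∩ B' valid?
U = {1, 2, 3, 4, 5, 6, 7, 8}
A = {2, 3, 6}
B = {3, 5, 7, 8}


LHS: A ∩ B = {3}
(A ∩ B)' = U \ (A ∩ B) = {1, 2, 4, 5, 6, 7, 8}
A' = {1, 4, 5, 7, 8}, B' = {1, 2, 4, 6}
Claimed RHS: A' ∩ B' = {1, 4}
Identity is INVALID: LHS = {1, 2, 4, 5, 6, 7, 8} but the RHS claimed here equals {1, 4}. The correct form is (A ∩ B)' = A' ∪ B'.

Identity is invalid: (A ∩ B)' = {1, 2, 4, 5, 6, 7, 8} but A' ∩ B' = {1, 4}. The correct De Morgan law is (A ∩ B)' = A' ∪ B'.


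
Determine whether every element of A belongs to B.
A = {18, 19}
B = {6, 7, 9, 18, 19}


A ⊆ B means every element of A is in B.
All elements of A are in B.
So A ⊆ B.

Yes, A ⊆ B


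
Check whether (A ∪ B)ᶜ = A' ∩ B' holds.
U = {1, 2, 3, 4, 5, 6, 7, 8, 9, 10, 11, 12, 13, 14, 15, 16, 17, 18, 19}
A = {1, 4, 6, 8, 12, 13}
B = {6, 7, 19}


LHS: A ∪ B = {1, 4, 6, 7, 8, 12, 13, 19}
(A ∪ B)' = U \ (A ∪ B) = {2, 3, 5, 9, 10, 11, 14, 15, 16, 17, 18}
A' = {2, 3, 5, 7, 9, 10, 11, 14, 15, 16, 17, 18, 19}, B' = {1, 2, 3, 4, 5, 8, 9, 10, 11, 12, 13, 14, 15, 16, 17, 18}
Claimed RHS: A' ∩ B' = {2, 3, 5, 9, 10, 11, 14, 15, 16, 17, 18}
Identity is VALID: LHS = RHS = {2, 3, 5, 9, 10, 11, 14, 15, 16, 17, 18} ✓

Identity is valid. (A ∪ B)' = A' ∩ B' = {2, 3, 5, 9, 10, 11, 14, 15, 16, 17, 18}


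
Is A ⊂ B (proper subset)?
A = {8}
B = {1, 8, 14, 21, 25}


A ⊂ B requires: A ⊆ B AND A ≠ B.
A ⊆ B? Yes
A = B? No
A ⊂ B: Yes (A is a proper subset of B)

Yes, A ⊂ B


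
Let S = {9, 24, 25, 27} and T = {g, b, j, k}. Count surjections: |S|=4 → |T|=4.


n = |S| = 4, k = |T| = 4. Surjections via inclusion-exclusion:
S(n,k) = Σ(-1)^i × C(k,i) × (k-i)^n, i=0 to k
i=0: (-1)^0×C(4,0)×4^4 = 256
i=1: (-1)^1×C(4,1)×3^4 = -324
i=2: (-1)^2×C(4,2)×2^4 = 96
i=3: (-1)^3×C(4,3)×1^4 = -4
i=4: (-1)^4×C(4,4)×0^4 = 0
Total = 24

Number of surjections = 24


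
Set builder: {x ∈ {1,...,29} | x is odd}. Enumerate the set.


Checking each candidate:
Condition: odd numbers in {1,...,29}
Result = {1, 3, 5, 7, 9, 11, 13, 15, 17, 19, 21, 23, 25, 27, 29}

{1, 3, 5, 7, 9, 11, 13, 15, 17, 19, 21, 23, 25, 27, 29}


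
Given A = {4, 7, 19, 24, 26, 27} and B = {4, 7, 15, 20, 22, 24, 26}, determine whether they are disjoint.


Disjoint means A ∩ B = ∅.
A ∩ B = {4, 7, 24, 26}
A ∩ B ≠ ∅, so A and B are NOT disjoint.

No, A and B are not disjoint (A ∩ B = {4, 7, 24, 26})


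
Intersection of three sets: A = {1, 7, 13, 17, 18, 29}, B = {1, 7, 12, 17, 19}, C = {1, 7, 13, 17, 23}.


A ∩ B = {1, 7, 17}
(A ∩ B) ∩ C = {1, 7, 17}

A ∩ B ∩ C = {1, 7, 17}


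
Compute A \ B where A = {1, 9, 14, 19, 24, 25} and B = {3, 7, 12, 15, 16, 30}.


A \ B = elements in A but not in B
A = {1, 9, 14, 19, 24, 25}
B = {3, 7, 12, 15, 16, 30}
Remove from A any elements in B
A \ B = {1, 9, 14, 19, 24, 25}

A \ B = {1, 9, 14, 19, 24, 25}


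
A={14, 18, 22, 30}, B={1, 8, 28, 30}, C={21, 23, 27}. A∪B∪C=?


A ∪ B = {1, 8, 14, 18, 22, 28, 30}
(A ∪ B) ∪ C = {1, 8, 14, 18, 21, 22, 23, 27, 28, 30}

A ∪ B ∪ C = {1, 8, 14, 18, 21, 22, 23, 27, 28, 30}


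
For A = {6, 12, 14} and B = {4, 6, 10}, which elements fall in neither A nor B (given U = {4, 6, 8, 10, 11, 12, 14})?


A = {6, 12, 14}
B = {4, 6, 10}
Region: in neither A nor B (given U = {4, 6, 8, 10, 11, 12, 14})
Elements: {8, 11}

Elements in neither A nor B (given U = {4, 6, 8, 10, 11, 12, 14}): {8, 11}


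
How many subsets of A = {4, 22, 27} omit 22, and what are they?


A subset of A that omits 22 is a subset of A \ {22}, so there are 2^(n-1) = 2^2 = 4 of them.
Subsets excluding 22: ∅, {4}, {27}, {4, 27}

Subsets excluding 22 (4 total): ∅, {4}, {27}, {4, 27}


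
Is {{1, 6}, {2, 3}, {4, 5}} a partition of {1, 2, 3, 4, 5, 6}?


A partition requires: (1) non-empty parts, (2) pairwise disjoint, (3) union = U
Parts: {1, 6}, {2, 3}, {4, 5}
Union of parts: {1, 2, 3, 4, 5, 6}
U = {1, 2, 3, 4, 5, 6}
All non-empty? True
Pairwise disjoint? True
Covers U? True

Yes, valid partition


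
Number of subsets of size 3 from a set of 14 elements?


C(n,k) = n! / (k!(n-k)!)
C(14,3) = 14! / (3!11!)
= 364

C(14,3) = 364


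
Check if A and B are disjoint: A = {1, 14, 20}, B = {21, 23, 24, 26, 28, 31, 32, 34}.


Disjoint means A ∩ B = ∅.
A ∩ B = ∅
A ∩ B = ∅, so A and B are disjoint.

Yes, A and B are disjoint


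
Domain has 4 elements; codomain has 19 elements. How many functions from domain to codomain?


Each of |A| = 4 inputs maps to any of |B| = 19 outputs.
# functions = |B|^|A| = 19^4
= 130321

Number of functions = 130321


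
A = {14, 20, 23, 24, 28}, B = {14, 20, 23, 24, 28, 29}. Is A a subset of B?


A ⊆ B means every element of A is in B.
All elements of A are in B.
So A ⊆ B.

Yes, A ⊆ B


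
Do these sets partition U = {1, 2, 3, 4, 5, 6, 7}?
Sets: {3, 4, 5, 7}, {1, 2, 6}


A partition requires: (1) non-empty parts, (2) pairwise disjoint, (3) union = U
Parts: {3, 4, 5, 7}, {1, 2, 6}
Union of parts: {1, 2, 3, 4, 5, 6, 7}
U = {1, 2, 3, 4, 5, 6, 7}
All non-empty? True
Pairwise disjoint? True
Covers U? True

Yes, valid partition


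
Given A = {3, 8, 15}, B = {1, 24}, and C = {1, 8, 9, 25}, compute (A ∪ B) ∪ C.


A ∪ B = {1, 3, 8, 15, 24}
(A ∪ B) ∪ C = {1, 3, 8, 9, 15, 24, 25}

A ∪ B ∪ C = {1, 3, 8, 9, 15, 24, 25}


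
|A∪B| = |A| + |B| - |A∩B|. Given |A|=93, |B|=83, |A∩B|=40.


|A ∪ B| = |A| + |B| - |A ∩ B|
= 93 + 83 - 40
= 136

|A ∪ B| = 136


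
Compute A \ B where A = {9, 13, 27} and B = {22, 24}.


A \ B = elements in A but not in B
A = {9, 13, 27}
B = {22, 24}
Remove from A any elements in B
A \ B = {9, 13, 27}

A \ B = {9, 13, 27}


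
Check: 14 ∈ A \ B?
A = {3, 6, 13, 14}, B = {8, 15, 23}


A = {3, 6, 13, 14}, B = {8, 15, 23}
A \ B = elements in A but not in B
A \ B = {3, 6, 13, 14}
Checking if 14 ∈ A \ B
14 is in A \ B → True

14 ∈ A \ B


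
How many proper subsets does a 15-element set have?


Total subsets = 2^n = 2^15 = 32768
Proper subsets exclude the set itself: 2^n - 1
= 32768 - 1
= 32767

Number of proper subsets = 32767


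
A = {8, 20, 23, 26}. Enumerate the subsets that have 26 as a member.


A subset of A contains 26 iff the remaining 3 elements form any subset of A \ {26}.
Count: 2^(n-1) = 2^3 = 8
Subsets containing 26: {26}, {8, 26}, {20, 26}, {23, 26}, {8, 20, 26}, {8, 23, 26}, {20, 23, 26}, {8, 20, 23, 26}

Subsets containing 26 (8 total): {26}, {8, 26}, {20, 26}, {23, 26}, {8, 20, 26}, {8, 23, 26}, {20, 23, 26}, {8, 20, 23, 26}


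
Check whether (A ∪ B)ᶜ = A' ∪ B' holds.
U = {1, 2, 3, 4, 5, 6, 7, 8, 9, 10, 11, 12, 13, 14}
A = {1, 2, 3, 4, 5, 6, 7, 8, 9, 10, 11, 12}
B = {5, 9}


LHS: A ∪ B = {1, 2, 3, 4, 5, 6, 7, 8, 9, 10, 11, 12}
(A ∪ B)' = U \ (A ∪ B) = {13, 14}
A' = {13, 14}, B' = {1, 2, 3, 4, 6, 7, 8, 10, 11, 12, 13, 14}
Claimed RHS: A' ∪ B' = {1, 2, 3, 4, 6, 7, 8, 10, 11, 12, 13, 14}
Identity is INVALID: LHS = {13, 14} but the RHS claimed here equals {1, 2, 3, 4, 6, 7, 8, 10, 11, 12, 13, 14}. The correct form is (A ∪ B)' = A' ∩ B'.

Identity is invalid: (A ∪ B)' = {13, 14} but A' ∪ B' = {1, 2, 3, 4, 6, 7, 8, 10, 11, 12, 13, 14}. The correct De Morgan law is (A ∪ B)' = A' ∩ B'.


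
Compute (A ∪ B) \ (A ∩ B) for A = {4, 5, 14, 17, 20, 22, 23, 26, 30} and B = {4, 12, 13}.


A △ B = (A \ B) ∪ (B \ A) = elements in exactly one of A or B
A \ B = {5, 14, 17, 20, 22, 23, 26, 30}
B \ A = {12, 13}
A △ B = {5, 12, 13, 14, 17, 20, 22, 23, 26, 30}

A △ B = {5, 12, 13, 14, 17, 20, 22, 23, 26, 30}


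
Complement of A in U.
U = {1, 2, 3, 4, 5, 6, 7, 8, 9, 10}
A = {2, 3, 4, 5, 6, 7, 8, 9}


Aᶜ = U \ A = elements in U but not in A
U = {1, 2, 3, 4, 5, 6, 7, 8, 9, 10}
A = {2, 3, 4, 5, 6, 7, 8, 9}
Aᶜ = {1, 10}

Aᶜ = {1, 10}


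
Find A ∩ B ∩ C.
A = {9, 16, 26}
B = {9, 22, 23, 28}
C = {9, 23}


A ∩ B = {9}
(A ∩ B) ∩ C = {9}

A ∩ B ∩ C = {9}


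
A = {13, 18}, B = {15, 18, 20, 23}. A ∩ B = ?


A ∩ B = elements in both A and B
A = {13, 18}
B = {15, 18, 20, 23}
A ∩ B = {18}

A ∩ B = {18}


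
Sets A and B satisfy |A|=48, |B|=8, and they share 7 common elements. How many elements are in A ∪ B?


|A ∪ B| = |A| + |B| - |A ∩ B|
= 48 + 8 - 7
= 49

|A ∪ B| = 49


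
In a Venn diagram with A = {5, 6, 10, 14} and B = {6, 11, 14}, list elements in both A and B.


A = {5, 6, 10, 14}
B = {6, 11, 14}
Region: in both A and B
Elements: {6, 14}

Elements in both A and B: {6, 14}


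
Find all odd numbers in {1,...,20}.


Checking each candidate:
Condition: odd numbers in {1,...,20}
Result = {1, 3, 5, 7, 9, 11, 13, 15, 17, 19}

{1, 3, 5, 7, 9, 11, 13, 15, 17, 19}


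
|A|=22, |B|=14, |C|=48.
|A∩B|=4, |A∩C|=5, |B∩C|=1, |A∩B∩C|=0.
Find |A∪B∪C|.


|A∪B∪C| = |A|+|B|+|C| - |A∩B|-|A∩C|-|B∩C| + |A∩B∩C|
= 22+14+48 - 4-5-1 + 0
= 84 - 10 + 0
= 74

|A ∪ B ∪ C| = 74


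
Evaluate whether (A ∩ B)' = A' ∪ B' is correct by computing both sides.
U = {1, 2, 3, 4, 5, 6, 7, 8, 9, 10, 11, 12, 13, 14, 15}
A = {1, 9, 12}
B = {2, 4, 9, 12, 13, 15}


LHS: A ∩ B = {9, 12}
(A ∩ B)' = U \ (A ∩ B) = {1, 2, 3, 4, 5, 6, 7, 8, 10, 11, 13, 14, 15}
A' = {2, 3, 4, 5, 6, 7, 8, 10, 11, 13, 14, 15}, B' = {1, 3, 5, 6, 7, 8, 10, 11, 14}
Claimed RHS: A' ∪ B' = {1, 2, 3, 4, 5, 6, 7, 8, 10, 11, 13, 14, 15}
Identity is VALID: LHS = RHS = {1, 2, 3, 4, 5, 6, 7, 8, 10, 11, 13, 14, 15} ✓

Identity is valid. (A ∩ B)' = A' ∪ B' = {1, 2, 3, 4, 5, 6, 7, 8, 10, 11, 13, 14, 15}


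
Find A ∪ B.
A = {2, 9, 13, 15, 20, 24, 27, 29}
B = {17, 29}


A ∪ B = all elements in A or B (or both)
A = {2, 9, 13, 15, 20, 24, 27, 29}
B = {17, 29}
A ∪ B = {2, 9, 13, 15, 17, 20, 24, 27, 29}

A ∪ B = {2, 9, 13, 15, 17, 20, 24, 27, 29}


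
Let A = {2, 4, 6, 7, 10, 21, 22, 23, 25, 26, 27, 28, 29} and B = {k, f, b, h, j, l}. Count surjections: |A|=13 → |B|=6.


n = |A| = 13, k = |B| = 6. Surjections via inclusion-exclusion:
S(n,k) = Σ(-1)^i × C(k,i) × (k-i)^n, i=0 to k
i=0: (-1)^0×C(6,0)×6^13 = 13060694016
i=1: (-1)^1×C(6,1)×5^13 = -7324218750
i=2: (-1)^2×C(6,2)×4^13 = 1006632960
i=3: (-1)^3×C(6,3)×3^13 = -31886460
i=4: (-1)^4×C(6,4)×2^13 = 122880
i=5: (-1)^5×C(6,5)×1^13 = -6
i=6: (-1)^6×C(6,6)×0^13 = 0
Total = 6711344640

Number of surjections = 6711344640


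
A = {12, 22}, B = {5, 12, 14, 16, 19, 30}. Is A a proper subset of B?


A ⊂ B requires: A ⊆ B AND A ≠ B.
A ⊆ B? No
A ⊄ B, so A is not a proper subset.

No, A is not a proper subset of B


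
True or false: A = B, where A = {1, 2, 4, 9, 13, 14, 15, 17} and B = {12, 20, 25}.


Two sets are equal iff they have exactly the same elements.
A = {1, 2, 4, 9, 13, 14, 15, 17}
B = {12, 20, 25}
Differences: {1, 2, 4, 9, 12, 13, 14, 15, 17, 20, 25}
A ≠ B

No, A ≠ B


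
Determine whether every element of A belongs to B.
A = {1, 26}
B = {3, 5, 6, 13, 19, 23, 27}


A ⊆ B means every element of A is in B.
Elements in A not in B: {1, 26}
So A ⊄ B.

No, A ⊄ B


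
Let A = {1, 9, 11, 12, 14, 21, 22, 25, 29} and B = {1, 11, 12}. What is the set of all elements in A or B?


A ∪ B = all elements in A or B (or both)
A = {1, 9, 11, 12, 14, 21, 22, 25, 29}
B = {1, 11, 12}
A ∪ B = {1, 9, 11, 12, 14, 21, 22, 25, 29}

A ∪ B = {1, 9, 11, 12, 14, 21, 22, 25, 29}


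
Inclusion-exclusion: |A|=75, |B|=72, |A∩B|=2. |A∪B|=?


|A ∪ B| = |A| + |B| - |A ∩ B|
= 75 + 72 - 2
= 145

|A ∪ B| = 145


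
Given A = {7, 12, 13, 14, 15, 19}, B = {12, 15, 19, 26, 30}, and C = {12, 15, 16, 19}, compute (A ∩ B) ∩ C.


A ∩ B = {12, 15, 19}
(A ∩ B) ∩ C = {12, 15, 19}

A ∩ B ∩ C = {12, 15, 19}


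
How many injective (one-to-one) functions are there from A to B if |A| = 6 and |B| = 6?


An injection sends each of |A| = 6 inputs to a distinct output in B.
# injections = |B|·(|B|-1)·…·(|B|-|A|+1) = 6! / (6 - 6)!
= 6 × 5 × 4 × 3 × 2 × 1
= 720

Number of injections = 720


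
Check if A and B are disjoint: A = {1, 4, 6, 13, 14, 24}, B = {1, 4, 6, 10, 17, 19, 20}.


Disjoint means A ∩ B = ∅.
A ∩ B = {1, 4, 6}
A ∩ B ≠ ∅, so A and B are NOT disjoint.

No, A and B are not disjoint (A ∩ B = {1, 4, 6})


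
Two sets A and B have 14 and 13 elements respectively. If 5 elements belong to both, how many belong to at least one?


|A ∪ B| = |A| + |B| - |A ∩ B|
= 14 + 13 - 5
= 22

|A ∪ B| = 22


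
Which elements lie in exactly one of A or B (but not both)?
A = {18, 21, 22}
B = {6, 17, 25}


A △ B = (A \ B) ∪ (B \ A) = elements in exactly one of A or B
A \ B = {18, 21, 22}
B \ A = {6, 17, 25}
A △ B = {6, 17, 18, 21, 22, 25}

A △ B = {6, 17, 18, 21, 22, 25}


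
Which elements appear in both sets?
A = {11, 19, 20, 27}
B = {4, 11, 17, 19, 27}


A ∩ B = elements in both A and B
A = {11, 19, 20, 27}
B = {4, 11, 17, 19, 27}
A ∩ B = {11, 19, 27}

A ∩ B = {11, 19, 27}


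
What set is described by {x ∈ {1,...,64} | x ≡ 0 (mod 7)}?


Checking each candidate:
Condition: x in {1,...,64} with x ≡ 0 (mod 7)
Result = {7, 14, 21, 28, 35, 42, 49, 56, 63}

{7, 14, 21, 28, 35, 42, 49, 56, 63}


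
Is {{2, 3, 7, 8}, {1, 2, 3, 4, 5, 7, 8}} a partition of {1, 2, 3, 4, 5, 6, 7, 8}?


A partition requires: (1) non-empty parts, (2) pairwise disjoint, (3) union = U
Parts: {2, 3, 7, 8}, {1, 2, 3, 4, 5, 7, 8}
Union of parts: {1, 2, 3, 4, 5, 7, 8}
U = {1, 2, 3, 4, 5, 6, 7, 8}
All non-empty? True
Pairwise disjoint? False
Covers U? False

No, not a valid partition


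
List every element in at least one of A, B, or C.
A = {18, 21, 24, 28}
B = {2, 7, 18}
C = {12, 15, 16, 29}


A ∪ B = {2, 7, 18, 21, 24, 28}
(A ∪ B) ∪ C = {2, 7, 12, 15, 16, 18, 21, 24, 28, 29}

A ∪ B ∪ C = {2, 7, 12, 15, 16, 18, 21, 24, 28, 29}


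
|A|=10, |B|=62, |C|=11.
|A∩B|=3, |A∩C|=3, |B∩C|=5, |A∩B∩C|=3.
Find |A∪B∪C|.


|A∪B∪C| = |A|+|B|+|C| - |A∩B|-|A∩C|-|B∩C| + |A∩B∩C|
= 10+62+11 - 3-3-5 + 3
= 83 - 11 + 3
= 75

|A ∪ B ∪ C| = 75


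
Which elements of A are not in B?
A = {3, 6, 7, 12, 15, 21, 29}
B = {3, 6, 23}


A \ B = elements in A but not in B
A = {3, 6, 7, 12, 15, 21, 29}
B = {3, 6, 23}
Remove from A any elements in B
A \ B = {7, 12, 15, 21, 29}

A \ B = {7, 12, 15, 21, 29}


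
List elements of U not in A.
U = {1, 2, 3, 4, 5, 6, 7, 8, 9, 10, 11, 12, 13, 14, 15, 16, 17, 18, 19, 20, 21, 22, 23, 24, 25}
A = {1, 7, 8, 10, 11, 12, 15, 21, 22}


Aᶜ = U \ A = elements in U but not in A
U = {1, 2, 3, 4, 5, 6, 7, 8, 9, 10, 11, 12, 13, 14, 15, 16, 17, 18, 19, 20, 21, 22, 23, 24, 25}
A = {1, 7, 8, 10, 11, 12, 15, 21, 22}
Aᶜ = {2, 3, 4, 5, 6, 9, 13, 14, 16, 17, 18, 19, 20, 23, 24, 25}

Aᶜ = {2, 3, 4, 5, 6, 9, 13, 14, 16, 17, 18, 19, 20, 23, 24, 25}


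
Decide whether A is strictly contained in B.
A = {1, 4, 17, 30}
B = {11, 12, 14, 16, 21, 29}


A ⊂ B requires: A ⊆ B AND A ≠ B.
A ⊆ B? No
A ⊄ B, so A is not a proper subset.

No, A is not a proper subset of B


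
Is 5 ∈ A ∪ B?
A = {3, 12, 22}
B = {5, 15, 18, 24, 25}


A = {3, 12, 22}, B = {5, 15, 18, 24, 25}
A ∪ B = all elements in A or B
A ∪ B = {3, 5, 12, 15, 18, 22, 24, 25}
Checking if 5 ∈ A ∪ B
5 is in A ∪ B → True

5 ∈ A ∪ B


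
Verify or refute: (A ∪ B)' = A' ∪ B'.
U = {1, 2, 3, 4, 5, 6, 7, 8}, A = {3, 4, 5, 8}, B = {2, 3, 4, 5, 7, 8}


LHS: A ∪ B = {2, 3, 4, 5, 7, 8}
(A ∪ B)' = U \ (A ∪ B) = {1, 6}
A' = {1, 2, 6, 7}, B' = {1, 6}
Claimed RHS: A' ∪ B' = {1, 2, 6, 7}
Identity is INVALID: LHS = {1, 6} but the RHS claimed here equals {1, 2, 6, 7}. The correct form is (A ∪ B)' = A' ∩ B'.

Identity is invalid: (A ∪ B)' = {1, 6} but A' ∪ B' = {1, 2, 6, 7}. The correct De Morgan law is (A ∪ B)' = A' ∩ B'.


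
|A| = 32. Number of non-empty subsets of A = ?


Total subsets = 2^n = 2^32 = 4294967296
Non-empty subsets exclude the empty set: 2^n - 1
= 4294967296 - 1
= 4294967295

Number of non-empty subsets = 4294967295


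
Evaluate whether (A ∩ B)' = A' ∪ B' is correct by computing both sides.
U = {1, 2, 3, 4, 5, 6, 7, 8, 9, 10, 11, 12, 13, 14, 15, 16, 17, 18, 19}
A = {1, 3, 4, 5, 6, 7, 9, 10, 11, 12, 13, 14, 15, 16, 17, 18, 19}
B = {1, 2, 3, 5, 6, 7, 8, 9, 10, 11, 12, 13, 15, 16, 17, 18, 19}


LHS: A ∩ B = {1, 3, 5, 6, 7, 9, 10, 11, 12, 13, 15, 16, 17, 18, 19}
(A ∩ B)' = U \ (A ∩ B) = {2, 4, 8, 14}
A' = {2, 8}, B' = {4, 14}
Claimed RHS: A' ∪ B' = {2, 4, 8, 14}
Identity is VALID: LHS = RHS = {2, 4, 8, 14} ✓

Identity is valid. (A ∩ B)' = A' ∪ B' = {2, 4, 8, 14}


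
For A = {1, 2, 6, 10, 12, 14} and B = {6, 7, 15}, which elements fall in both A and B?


A = {1, 2, 6, 10, 12, 14}
B = {6, 7, 15}
Region: in both A and B
Elements: {6}

Elements in both A and B: {6}


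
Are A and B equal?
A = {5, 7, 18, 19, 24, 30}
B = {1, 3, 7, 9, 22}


Two sets are equal iff they have exactly the same elements.
A = {5, 7, 18, 19, 24, 30}
B = {1, 3, 7, 9, 22}
Differences: {1, 3, 5, 9, 18, 19, 22, 24, 30}
A ≠ B

No, A ≠ B


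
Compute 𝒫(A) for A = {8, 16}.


|A| = 2, so |P(A)| = 2^2 = 4
Enumerate subsets by cardinality (0 to 2):
∅, {8}, {16}, {8, 16}

P(A) has 4 subsets: ∅, {8}, {16}, {8, 16}


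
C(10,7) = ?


C(n,k) = n! / (k!(n-k)!)
C(10,7) = 10! / (7!3!)
= 120

C(10,7) = 120


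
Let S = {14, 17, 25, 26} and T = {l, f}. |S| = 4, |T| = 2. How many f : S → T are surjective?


n = |S| = 4, k = |T| = 2. Surjections via inclusion-exclusion:
S(n,k) = Σ(-1)^i × C(k,i) × (k-i)^n, i=0 to k
i=0: (-1)^0×C(2,0)×2^4 = 16
i=1: (-1)^1×C(2,1)×1^4 = -2
i=2: (-1)^2×C(2,2)×0^4 = 0
Total = 14

Number of surjections = 14


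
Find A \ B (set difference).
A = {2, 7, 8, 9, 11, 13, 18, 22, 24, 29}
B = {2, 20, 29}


A \ B = elements in A but not in B
A = {2, 7, 8, 9, 11, 13, 18, 22, 24, 29}
B = {2, 20, 29}
Remove from A any elements in B
A \ B = {7, 8, 9, 11, 13, 18, 22, 24}

A \ B = {7, 8, 9, 11, 13, 18, 22, 24}


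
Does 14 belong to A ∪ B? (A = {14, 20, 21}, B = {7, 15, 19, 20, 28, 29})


A = {14, 20, 21}, B = {7, 15, 19, 20, 28, 29}
A ∪ B = all elements in A or B
A ∪ B = {7, 14, 15, 19, 20, 21, 28, 29}
Checking if 14 ∈ A ∪ B
14 is in A ∪ B → True

14 ∈ A ∪ B


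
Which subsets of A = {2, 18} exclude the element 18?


A subset of A that omits 18 is a subset of A \ {18}, so there are 2^(n-1) = 2^1 = 2 of them.
Subsets excluding 18: ∅, {2}

Subsets excluding 18 (2 total): ∅, {2}


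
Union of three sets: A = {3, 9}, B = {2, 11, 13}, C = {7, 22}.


A ∪ B = {2, 3, 9, 11, 13}
(A ∪ B) ∪ C = {2, 3, 7, 9, 11, 13, 22}

A ∪ B ∪ C = {2, 3, 7, 9, 11, 13, 22}


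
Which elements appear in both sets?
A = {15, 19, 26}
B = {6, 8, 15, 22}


A ∩ B = elements in both A and B
A = {15, 19, 26}
B = {6, 8, 15, 22}
A ∩ B = {15}

A ∩ B = {15}


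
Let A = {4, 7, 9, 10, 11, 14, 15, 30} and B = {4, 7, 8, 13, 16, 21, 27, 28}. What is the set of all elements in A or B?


A ∪ B = all elements in A or B (or both)
A = {4, 7, 9, 10, 11, 14, 15, 30}
B = {4, 7, 8, 13, 16, 21, 27, 28}
A ∪ B = {4, 7, 8, 9, 10, 11, 13, 14, 15, 16, 21, 27, 28, 30}

A ∪ B = {4, 7, 8, 9, 10, 11, 13, 14, 15, 16, 21, 27, 28, 30}


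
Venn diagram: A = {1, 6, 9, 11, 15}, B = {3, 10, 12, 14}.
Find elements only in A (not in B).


A = {1, 6, 9, 11, 15}
B = {3, 10, 12, 14}
Region: only in A (not in B)
Elements: {1, 6, 9, 11, 15}

Elements only in A (not in B): {1, 6, 9, 11, 15}


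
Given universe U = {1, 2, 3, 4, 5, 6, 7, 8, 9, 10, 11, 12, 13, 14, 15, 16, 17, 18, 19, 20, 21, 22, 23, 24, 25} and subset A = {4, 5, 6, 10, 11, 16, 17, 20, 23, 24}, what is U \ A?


Aᶜ = U \ A = elements in U but not in A
U = {1, 2, 3, 4, 5, 6, 7, 8, 9, 10, 11, 12, 13, 14, 15, 16, 17, 18, 19, 20, 21, 22, 23, 24, 25}
A = {4, 5, 6, 10, 11, 16, 17, 20, 23, 24}
Aᶜ = {1, 2, 3, 7, 8, 9, 12, 13, 14, 15, 18, 19, 21, 22, 25}

Aᶜ = {1, 2, 3, 7, 8, 9, 12, 13, 14, 15, 18, 19, 21, 22, 25}


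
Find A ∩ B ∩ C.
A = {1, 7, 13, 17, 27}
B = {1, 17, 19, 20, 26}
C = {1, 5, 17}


A ∩ B = {1, 17}
(A ∩ B) ∩ C = {1, 17}

A ∩ B ∩ C = {1, 17}


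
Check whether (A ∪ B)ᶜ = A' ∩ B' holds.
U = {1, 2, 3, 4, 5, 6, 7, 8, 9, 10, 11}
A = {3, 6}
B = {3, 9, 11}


LHS: A ∪ B = {3, 6, 9, 11}
(A ∪ B)' = U \ (A ∪ B) = {1, 2, 4, 5, 7, 8, 10}
A' = {1, 2, 4, 5, 7, 8, 9, 10, 11}, B' = {1, 2, 4, 5, 6, 7, 8, 10}
Claimed RHS: A' ∩ B' = {1, 2, 4, 5, 7, 8, 10}
Identity is VALID: LHS = RHS = {1, 2, 4, 5, 7, 8, 10} ✓

Identity is valid. (A ∪ B)' = A' ∩ B' = {1, 2, 4, 5, 7, 8, 10}


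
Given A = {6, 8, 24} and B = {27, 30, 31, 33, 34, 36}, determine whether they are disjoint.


Disjoint means A ∩ B = ∅.
A ∩ B = ∅
A ∩ B = ∅, so A and B are disjoint.

Yes, A and B are disjoint


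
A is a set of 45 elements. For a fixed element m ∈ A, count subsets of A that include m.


Subsets of A containing m correspond to subsets of A \ {m}, which has 44 elements.
Count = 2^(n-1) = 2^44
= 17592186044416

Number of subsets containing m = 17592186044416


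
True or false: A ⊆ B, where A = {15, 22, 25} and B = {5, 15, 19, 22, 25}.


A ⊆ B means every element of A is in B.
All elements of A are in B.
So A ⊆ B.

Yes, A ⊆ B


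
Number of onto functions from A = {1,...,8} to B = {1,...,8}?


n = |A| = 8, k = |B| = 8. Surjections via inclusion-exclusion:
S(n,k) = Σ(-1)^i × C(k,i) × (k-i)^n, i=0 to k
i=0: (-1)^0×C(8,0)×8^8 = 16777216
i=1: (-1)^1×C(8,1)×7^8 = -46118408
i=2: (-1)^2×C(8,2)×6^8 = 47029248
i=3: (-1)^3×C(8,3)×5^8 = -21875000
i=4: (-1)^4×C(8,4)×4^8 = 4587520
i=5: (-1)^5×C(8,5)×3^8 = -367416
i=6: (-1)^6×C(8,6)×2^8 = 7168
i=7: (-1)^7×C(8,7)×1^8 = -8
i=8: (-1)^8×C(8,8)×0^8 = 0
Total = 40320

Number of surjections = 40320


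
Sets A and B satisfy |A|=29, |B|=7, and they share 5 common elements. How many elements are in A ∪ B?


|A ∪ B| = |A| + |B| - |A ∩ B|
= 29 + 7 - 5
= 31

|A ∪ B| = 31


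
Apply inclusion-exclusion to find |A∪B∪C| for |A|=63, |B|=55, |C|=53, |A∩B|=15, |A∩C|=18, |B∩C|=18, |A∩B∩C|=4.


|A∪B∪C| = |A|+|B|+|C| - |A∩B|-|A∩C|-|B∩C| + |A∩B∩C|
= 63+55+53 - 15-18-18 + 4
= 171 - 51 + 4
= 124

|A ∪ B ∪ C| = 124


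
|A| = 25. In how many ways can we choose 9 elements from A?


C(n,k) = n! / (k!(n-k)!)
C(25,9) = 25! / (9!16!)
= 2042975

C(25,9) = 2042975


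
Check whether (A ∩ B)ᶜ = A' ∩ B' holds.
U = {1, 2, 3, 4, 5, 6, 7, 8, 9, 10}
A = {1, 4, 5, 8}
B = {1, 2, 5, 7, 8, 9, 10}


LHS: A ∩ B = {1, 5, 8}
(A ∩ B)' = U \ (A ∩ B) = {2, 3, 4, 6, 7, 9, 10}
A' = {2, 3, 6, 7, 9, 10}, B' = {3, 4, 6}
Claimed RHS: A' ∩ B' = {3, 6}
Identity is INVALID: LHS = {2, 3, 4, 6, 7, 9, 10} but the RHS claimed here equals {3, 6}. The correct form is (A ∩ B)' = A' ∪ B'.

Identity is invalid: (A ∩ B)' = {2, 3, 4, 6, 7, 9, 10} but A' ∩ B' = {3, 6}. The correct De Morgan law is (A ∩ B)' = A' ∪ B'.


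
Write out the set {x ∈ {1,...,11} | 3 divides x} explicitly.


Checking each candidate:
Condition: multiples of 3 in {1,...,11}
Result = {3, 6, 9}

{3, 6, 9}


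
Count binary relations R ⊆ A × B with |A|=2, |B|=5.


A relation from A to B is any subset of A × B.
|A × B| = 2 × 5 = 10
# relations = 2^|A × B| = 2^10 = 1024

Number of relations = 1024


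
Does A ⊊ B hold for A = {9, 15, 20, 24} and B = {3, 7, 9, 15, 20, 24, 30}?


A ⊂ B requires: A ⊆ B AND A ≠ B.
A ⊆ B? Yes
A = B? No
A ⊂ B: Yes (A is a proper subset of B)

Yes, A ⊂ B


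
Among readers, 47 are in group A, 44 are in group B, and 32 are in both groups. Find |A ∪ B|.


|A ∪ B| = |A| + |B| - |A ∩ B|
= 47 + 44 - 32
= 59

|A ∪ B| = 59


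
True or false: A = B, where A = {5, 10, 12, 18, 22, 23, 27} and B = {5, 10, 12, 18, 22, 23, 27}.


Two sets are equal iff they have exactly the same elements.
A = {5, 10, 12, 18, 22, 23, 27}
B = {5, 10, 12, 18, 22, 23, 27}
Same elements → A = B

Yes, A = B


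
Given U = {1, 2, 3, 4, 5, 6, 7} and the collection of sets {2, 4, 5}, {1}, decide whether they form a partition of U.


A partition requires: (1) non-empty parts, (2) pairwise disjoint, (3) union = U
Parts: {2, 4, 5}, {1}
Union of parts: {1, 2, 4, 5}
U = {1, 2, 3, 4, 5, 6, 7}
All non-empty? True
Pairwise disjoint? True
Covers U? False

No, not a valid partition


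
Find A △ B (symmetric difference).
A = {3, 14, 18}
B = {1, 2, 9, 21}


A △ B = (A \ B) ∪ (B \ A) = elements in exactly one of A or B
A \ B = {3, 14, 18}
B \ A = {1, 2, 9, 21}
A △ B = {1, 2, 3, 9, 14, 18, 21}

A △ B = {1, 2, 3, 9, 14, 18, 21}


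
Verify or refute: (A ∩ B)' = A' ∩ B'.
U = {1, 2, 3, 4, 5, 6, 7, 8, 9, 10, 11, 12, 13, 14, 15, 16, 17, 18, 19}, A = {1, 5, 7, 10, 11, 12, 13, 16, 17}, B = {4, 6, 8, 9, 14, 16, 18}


LHS: A ∩ B = {16}
(A ∩ B)' = U \ (A ∩ B) = {1, 2, 3, 4, 5, 6, 7, 8, 9, 10, 11, 12, 13, 14, 15, 17, 18, 19}
A' = {2, 3, 4, 6, 8, 9, 14, 15, 18, 19}, B' = {1, 2, 3, 5, 7, 10, 11, 12, 13, 15, 17, 19}
Claimed RHS: A' ∩ B' = {2, 3, 15, 19}
Identity is INVALID: LHS = {1, 2, 3, 4, 5, 6, 7, 8, 9, 10, 11, 12, 13, 14, 15, 17, 18, 19} but the RHS claimed here equals {2, 3, 15, 19}. The correct form is (A ∩ B)' = A' ∪ B'.

Identity is invalid: (A ∩ B)' = {1, 2, 3, 4, 5, 6, 7, 8, 9, 10, 11, 12, 13, 14, 15, 17, 18, 19} but A' ∩ B' = {2, 3, 15, 19}. The correct De Morgan law is (A ∩ B)' = A' ∪ B'.


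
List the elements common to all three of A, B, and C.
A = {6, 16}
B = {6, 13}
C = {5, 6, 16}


A ∩ B = {6}
(A ∩ B) ∩ C = {6}

A ∩ B ∩ C = {6}


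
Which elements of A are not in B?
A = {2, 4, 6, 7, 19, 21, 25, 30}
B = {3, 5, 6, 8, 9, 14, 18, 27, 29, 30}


A \ B = elements in A but not in B
A = {2, 4, 6, 7, 19, 21, 25, 30}
B = {3, 5, 6, 8, 9, 14, 18, 27, 29, 30}
Remove from A any elements in B
A \ B = {2, 4, 7, 19, 21, 25}

A \ B = {2, 4, 7, 19, 21, 25}


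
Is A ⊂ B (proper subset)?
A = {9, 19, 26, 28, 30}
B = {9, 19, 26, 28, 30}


A ⊂ B requires: A ⊆ B AND A ≠ B.
A ⊆ B? Yes
A = B? Yes
A = B, so A is not a PROPER subset.

No, A is not a proper subset of B


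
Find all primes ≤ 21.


Checking each candidate:
Condition: primes ≤ 21
Result = {2, 3, 5, 7, 11, 13, 17, 19}

{2, 3, 5, 7, 11, 13, 17, 19}


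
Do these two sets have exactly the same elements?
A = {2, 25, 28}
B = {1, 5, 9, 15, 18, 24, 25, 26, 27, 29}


Two sets are equal iff they have exactly the same elements.
A = {2, 25, 28}
B = {1, 5, 9, 15, 18, 24, 25, 26, 27, 29}
Differences: {1, 2, 5, 9, 15, 18, 24, 26, 27, 28, 29}
A ≠ B

No, A ≠ B


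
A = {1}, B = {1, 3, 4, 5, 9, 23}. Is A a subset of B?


A ⊆ B means every element of A is in B.
All elements of A are in B.
So A ⊆ B.

Yes, A ⊆ B


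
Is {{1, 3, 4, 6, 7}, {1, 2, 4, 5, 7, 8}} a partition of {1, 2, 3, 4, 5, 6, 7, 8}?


A partition requires: (1) non-empty parts, (2) pairwise disjoint, (3) union = U
Parts: {1, 3, 4, 6, 7}, {1, 2, 4, 5, 7, 8}
Union of parts: {1, 2, 3, 4, 5, 6, 7, 8}
U = {1, 2, 3, 4, 5, 6, 7, 8}
All non-empty? True
Pairwise disjoint? False
Covers U? True

No, not a valid partition


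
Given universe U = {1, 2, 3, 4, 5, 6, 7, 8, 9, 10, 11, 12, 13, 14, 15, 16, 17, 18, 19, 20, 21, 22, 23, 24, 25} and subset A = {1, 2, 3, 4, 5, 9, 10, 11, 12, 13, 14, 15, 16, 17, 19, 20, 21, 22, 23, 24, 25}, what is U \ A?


Aᶜ = U \ A = elements in U but not in A
U = {1, 2, 3, 4, 5, 6, 7, 8, 9, 10, 11, 12, 13, 14, 15, 16, 17, 18, 19, 20, 21, 22, 23, 24, 25}
A = {1, 2, 3, 4, 5, 9, 10, 11, 12, 13, 14, 15, 16, 17, 19, 20, 21, 22, 23, 24, 25}
Aᶜ = {6, 7, 8, 18}

Aᶜ = {6, 7, 8, 18}


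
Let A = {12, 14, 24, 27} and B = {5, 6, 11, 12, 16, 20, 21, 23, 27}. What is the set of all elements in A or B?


A ∪ B = all elements in A or B (or both)
A = {12, 14, 24, 27}
B = {5, 6, 11, 12, 16, 20, 21, 23, 27}
A ∪ B = {5, 6, 11, 12, 14, 16, 20, 21, 23, 24, 27}

A ∪ B = {5, 6, 11, 12, 14, 16, 20, 21, 23, 24, 27}


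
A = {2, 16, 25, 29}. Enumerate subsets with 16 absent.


A subset of A that omits 16 is a subset of A \ {16}, so there are 2^(n-1) = 2^3 = 8 of them.
Subsets excluding 16: ∅, {2}, {25}, {29}, {2, 25}, {2, 29}, {25, 29}, {2, 25, 29}

Subsets excluding 16 (8 total): ∅, {2}, {25}, {29}, {2, 25}, {2, 29}, {25, 29}, {2, 25, 29}


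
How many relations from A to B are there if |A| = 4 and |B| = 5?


A relation from A to B is any subset of A × B.
|A × B| = 4 × 5 = 20
# relations = 2^|A × B| = 2^20 = 1048576

Number of relations = 1048576


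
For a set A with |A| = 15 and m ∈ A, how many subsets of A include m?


Subsets of A containing m correspond to subsets of A \ {m}, which has 14 elements.
Count = 2^(n-1) = 2^14
= 16384

Number of subsets containing m = 16384


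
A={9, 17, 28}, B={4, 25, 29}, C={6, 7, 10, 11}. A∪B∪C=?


A ∪ B = {4, 9, 17, 25, 28, 29}
(A ∪ B) ∪ C = {4, 6, 7, 9, 10, 11, 17, 25, 28, 29}

A ∪ B ∪ C = {4, 6, 7, 9, 10, 11, 17, 25, 28, 29}


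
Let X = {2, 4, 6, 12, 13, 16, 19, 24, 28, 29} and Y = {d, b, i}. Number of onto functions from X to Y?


n = |X| = 10, k = |Y| = 3. Surjections via inclusion-exclusion:
S(n,k) = Σ(-1)^i × C(k,i) × (k-i)^n, i=0 to k
i=0: (-1)^0×C(3,0)×3^10 = 59049
i=1: (-1)^1×C(3,1)×2^10 = -3072
i=2: (-1)^2×C(3,2)×1^10 = 3
i=3: (-1)^3×C(3,3)×0^10 = 0
Total = 55980

Number of surjections = 55980


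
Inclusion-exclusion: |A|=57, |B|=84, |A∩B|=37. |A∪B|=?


|A ∪ B| = |A| + |B| - |A ∩ B|
= 57 + 84 - 37
= 104

|A ∪ B| = 104


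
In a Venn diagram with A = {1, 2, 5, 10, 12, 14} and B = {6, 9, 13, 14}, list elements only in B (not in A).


A = {1, 2, 5, 10, 12, 14}
B = {6, 9, 13, 14}
Region: only in B (not in A)
Elements: {6, 9, 13}

Elements only in B (not in A): {6, 9, 13}


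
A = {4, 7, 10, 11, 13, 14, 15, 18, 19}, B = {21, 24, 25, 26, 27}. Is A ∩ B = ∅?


Disjoint means A ∩ B = ∅.
A ∩ B = ∅
A ∩ B = ∅, so A and B are disjoint.

Yes, A and B are disjoint


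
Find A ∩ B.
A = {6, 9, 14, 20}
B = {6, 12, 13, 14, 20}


A ∩ B = elements in both A and B
A = {6, 9, 14, 20}
B = {6, 12, 13, 14, 20}
A ∩ B = {6, 14, 20}

A ∩ B = {6, 14, 20}


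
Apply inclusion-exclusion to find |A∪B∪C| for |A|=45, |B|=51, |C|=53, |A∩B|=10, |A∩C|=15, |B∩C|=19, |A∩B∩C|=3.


|A∪B∪C| = |A|+|B|+|C| - |A∩B|-|A∩C|-|B∩C| + |A∩B∩C|
= 45+51+53 - 10-15-19 + 3
= 149 - 44 + 3
= 108

|A ∪ B ∪ C| = 108


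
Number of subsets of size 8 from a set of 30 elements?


C(n,k) = n! / (k!(n-k)!)
C(30,8) = 30! / (8!22!)
= 5852925

C(30,8) = 5852925


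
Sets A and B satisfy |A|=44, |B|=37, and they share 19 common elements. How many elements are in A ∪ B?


|A ∪ B| = |A| + |B| - |A ∩ B|
= 44 + 37 - 19
= 62

|A ∪ B| = 62


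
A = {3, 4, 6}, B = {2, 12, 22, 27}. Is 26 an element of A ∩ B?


A = {3, 4, 6}, B = {2, 12, 22, 27}
A ∩ B = elements in both A and B
A ∩ B = ∅
Checking if 26 ∈ A ∩ B
26 is not in A ∩ B → False

26 ∉ A ∩ B


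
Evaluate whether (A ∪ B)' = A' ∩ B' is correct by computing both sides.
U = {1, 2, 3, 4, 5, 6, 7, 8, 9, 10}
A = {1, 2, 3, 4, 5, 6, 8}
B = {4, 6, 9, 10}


LHS: A ∪ B = {1, 2, 3, 4, 5, 6, 8, 9, 10}
(A ∪ B)' = U \ (A ∪ B) = {7}
A' = {7, 9, 10}, B' = {1, 2, 3, 5, 7, 8}
Claimed RHS: A' ∩ B' = {7}
Identity is VALID: LHS = RHS = {7} ✓

Identity is valid. (A ∪ B)' = A' ∩ B' = {7}
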